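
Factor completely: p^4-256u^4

(p+4u)(p-4u)(p^2+16u^2)

Difference of squares twice: with A = p and B = 4u, A⁴ − B⁴ = (A² − B²)(A² + B²), and A² − B² factors again.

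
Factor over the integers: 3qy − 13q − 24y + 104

Group as (3qy − 13q) + (−24y + 104) = q(3y − 13) − 8(3y − 13).
Both groups share the factor (3y − 13).

(3y − 13)(q − 8)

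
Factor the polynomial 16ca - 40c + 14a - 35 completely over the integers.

Group as (16ca - 40c) + (14a - 35) = 8c(2a - 5) + 7(2a - 5).
Both groups share the factor (2a - 5).

(2a - 5)(8c + 7)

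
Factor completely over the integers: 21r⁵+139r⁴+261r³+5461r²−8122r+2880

(3r−2)(7r−5)(r+9)(r²−r+32)

By the rational root theorem, r = 5/7 is a root, giving the factor (7r−5) and quotient 3r⁴+22r³+53r²+818r−576.
Then r = 2/3 is a root, so (3r−2) is a factor; dividing leaves r³+8r²+23r+288.
Continuing, r = −9 is a root, so (r+9) divides it; the quotient is r²−r+32.
The quadratic r²−r+32 has discriminant −127 < 0 and is irreducible over ℤ.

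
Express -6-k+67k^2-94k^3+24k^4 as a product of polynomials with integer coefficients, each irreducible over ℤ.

Among the possible rational roots, k = 1/2 is a root, giving the factor (2k-1) and quotient 12k^3-41k^2+13k+6.
Next, k = 2/3 is a root, giving the factor (3k-2) and quotient 4k^2-11k-3.
The remaining quadratic factors as (k-3)(4k+1).

(2k-1)(3k-2)(4k+1)(k-3)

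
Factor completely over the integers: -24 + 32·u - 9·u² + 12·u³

Group as (12·u³ + 32·u) + (-9·u² - 24) = 4·u·(3·u² + 8) - 3·(3·u² + 8).
Both groups share the factor (3·u² + 8).

(4·u - 3)·(3·u² + 8)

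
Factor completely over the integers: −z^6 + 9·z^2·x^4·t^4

Factor out z^2 first: what remains is −z^4 + 9·x^4·t^4.
Recognize a difference of squares with the parts 3·x^2·t^2 and z^2.

−z^2·(z^2 − 3·x^2·t^2)·(z^2 + 3·x^2·t^2)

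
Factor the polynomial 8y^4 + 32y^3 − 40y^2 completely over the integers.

Pull out the common factor 8y^2, then factor the remaining trinomial.

8y^2(y + 5)(y − 1)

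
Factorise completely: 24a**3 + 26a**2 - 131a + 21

(4a - 7)(6a - 1)(a + 3)

Among the possible rational roots, a = -3 is a root, so (a + 3) divides it; the quotient is 24a**2 - 46a + 7.
The remaining quadratic factors as (6a - 1)(4a - 7).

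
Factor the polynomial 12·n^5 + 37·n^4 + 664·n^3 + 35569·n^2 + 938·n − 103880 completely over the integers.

(3·n − 5)·(4·n + 7)·(n + 14)·(n^2 − 11·n + 212)

By the rational root theorem, n = 5/3 is a root, so (3·n − 5) divides it; the quotient is 4·n^4 + 19·n^3 + 253·n^2 + 12278·n + 20776.
Then n = −14 is a root, giving the factor (n + 14) and quotient 4·n^3 − 37·n^2 + 771·n + 1484.
Then n = −7/4 is a root, so (4·n + 7) divides it; the quotient is n^2 − 11·n + 212.
The quadratic n^2 − 11·n + 212 has discriminant −727 < 0 and is irreducible over ℤ.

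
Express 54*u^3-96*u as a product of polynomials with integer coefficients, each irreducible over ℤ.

6*u*(3*u+4)*(3*u-4)

Every term has a factor of 6*u. Then 9*u^2-16 = (3*u)² − (4)².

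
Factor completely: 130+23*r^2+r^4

(r^2+10)*(r^2+13)

Substitute u = r^2 to get a quadratic in u, then factor.
r^2+10 is irreducible over ℤ (always positive, so no real roots).
r^2+13 is irreducible over ℤ (always positive, so no real roots).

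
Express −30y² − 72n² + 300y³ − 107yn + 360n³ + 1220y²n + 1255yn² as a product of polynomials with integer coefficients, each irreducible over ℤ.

Group: 3y(100y² + 140yn − 10y + 45n² − 9n) + 8n(100y² + 140yn − 10y + 45n² − 9n); both groups contain (100y² + 140yn − 10y + 45n² − 9n), so (3y + 8n) is a factor with cofactor 100y² + 140yn − 10y + 45n² − 9n.
The cofactor groups again: 100y² + 140yn − 10y + 45n² − 9n = 10y(10y + 9n) + (5n − 1)(10y + 9n); both groups contain (10y + 9n), giving (10y + 5n − 1)(10y + 9n).

(10y + 5n − 1)(3y + 8n)(10y + 9n)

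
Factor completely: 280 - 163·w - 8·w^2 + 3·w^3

By the rational root theorem, w = -7 is a root, so (w + 7) is a factor; dividing leaves 3·w^2 - 29·w + 40.
The remaining quadratic factors as (3·w - 5)(w - 8).

(3·w - 5)·(w + 7)·(w - 8)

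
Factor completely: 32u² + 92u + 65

Need a pair with product 32·65 = 2080 and sum 92: that's 40 and 52.
Split the middle term: 32u² + 40u + 52u + 65 = 8u(4u + 5) + 13(4u + 5).

(4u + 5)(8u + 13)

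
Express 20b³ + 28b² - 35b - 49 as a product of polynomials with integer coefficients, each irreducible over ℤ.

Group as (20b³ - 35b) + (28b² - 49) = 5b(4b² - 7) + 7(4b² - 7).
Both groups share the factor (4b² - 7).

(5b + 7)(4b² - 7)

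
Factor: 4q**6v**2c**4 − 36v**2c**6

4c**4v**2(q**3 − 3c)(q**3 + 3c)

Factor out 4v**2c**4 first: what remains is q**6 − 9c**2.
Recognize a difference of squares with the parts q**3 and 3c.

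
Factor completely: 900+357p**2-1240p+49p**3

(7p-10)(7p-9)(p+10)

By the rational root theorem, p = 10/7 is a root, so (7p-10) is a factor; dividing leaves 7p**2+61p-90.
The remaining quadratic factors as (p+10)(7p-9).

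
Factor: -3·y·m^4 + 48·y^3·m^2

3·m^2·y·(4·y - m)·(4·y + m)

Pull out the common factor 3·y·m^2; 16·y^2 - m^2 is a difference of squares.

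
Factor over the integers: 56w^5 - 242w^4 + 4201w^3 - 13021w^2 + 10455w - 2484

Testing divisors of the constant over divisors of the leading coefficient, w = 9/4 is a root, so (4w - 9) is a factor; dividing leaves 14w^4 - 29w^3 + 985w^2 - 1039w + 276.
Continuing, w = 4/7 is a root, so (7w - 4) divides it; the quotient is 2w^3 - 3w^2 + 139w - 69.
Continuing, w = 1/2 is a root, giving the factor (2w - 1) and quotient w^2 - w + 69.
The quadratic w^2 - w + 69 has discriminant -275 < 0 and is irreducible over ℤ.

(2w - 1)(4w - 9)(7w - 4)(w^2 - w + 69)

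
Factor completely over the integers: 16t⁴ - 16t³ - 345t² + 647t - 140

Trying the rational-root candidates, t = 1/4 is a root, giving the factor (4t - 1) and quotient 4t³ - 3t² - 87t + 140.
Next, t = 4 is a root, so (t - 4) is a factor; dividing leaves 4t² + 13t - 35.
The remaining quadratic factors as (t + 5)(4t - 7).

(4t - 1)(4t - 7)(t + 5)(t - 4)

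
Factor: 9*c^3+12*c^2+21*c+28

(3*c+4)*(3*c^2+7)

Group as (9*c^3+21*c) + (12*c^2+28) = 3*c*(3*c^2+7) + 4*(3*c^2+7).
Both groups share the factor (3*c^2+7).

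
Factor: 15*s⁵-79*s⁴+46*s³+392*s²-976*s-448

Among the possible rational roots, s = -7/3 is a root, so (3*s+7) divides it; the quotient is 5*s⁴-38*s³+104*s²-112*s-64.
Continuing, s = 4 is a root, giving the factor (s-4) and quotient 5*s³-18*s²+32*s+16.
Next, s = -2/5 is a root, giving the factor (5*s+2) and quotient s²-4*s+8.
The quadratic s²-4*s+8 has discriminant -16 < 0 and is irreducible over ℤ.

(3*s+7)*(5*s+2)*(s-4)*(s²-4*s+8)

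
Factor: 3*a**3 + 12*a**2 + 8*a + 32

Group as (3*a**3 + 8*a) + (12*a**2 + 32) = a*(3*a**2 + 8) + 4*(3*a**2 + 8).
Both groups share the factor (3*a**2 + 8).

(a + 4)*(3*a**2 + 8)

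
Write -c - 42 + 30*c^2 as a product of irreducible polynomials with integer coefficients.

Need a pair with product 30·(-42) = -1260 and sum -1: that's -36 and 35.
Split the middle term: 30*c^2 - 36*c + 35*c - 42 = 6*c*(5*c - 6) + 7*(5*c - 6).

(5*c - 6)*(6*c + 7)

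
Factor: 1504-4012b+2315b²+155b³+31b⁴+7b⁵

(7b-4)(b+8)(b-1)(b²-2b+47)

Testing divisors of the constant over divisors of the leading coefficient, b = -8 is a root, giving the factor (b+8) and quotient 7b⁴-25b³+355b²-525b+188.
Continuing, b = 1 is a root, giving the factor (b-1) and quotient 7b³-18b²+337b-188.
Continuing, b = 4/7 is a root, so (7b-4) divides it; the quotient is b²-2b+47.
The quadratic b²-2b+47 has discriminant -184 < 0 and is irreducible over ℤ.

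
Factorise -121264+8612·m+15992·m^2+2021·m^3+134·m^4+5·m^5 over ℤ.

(5·m-11)·(m+13)·(m+4)·(m^2+12·m+212)

Among the possible rational roots, m = 11/5 is a root, so (5·m-11) is a factor; dividing leaves m^4+29·m^3+468·m^2+4228·m+11024.
Then m = -4 is a root, so (m+4) is a factor; dividing leaves m^3+25·m^2+368·m+2756.
Continuing, m = -13 is a root, so (m+13) divides it; the quotient is m^2+12·m+212.
The quadratic m^2+12·m+212 has discriminant -704 < 0 and is irreducible over ℤ.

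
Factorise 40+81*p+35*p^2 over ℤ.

Need a pair with product 35·40 = 1400 and sum 81: that's 56 and 25.
Split the middle term: 35*p^2+56*p + 25*p+40 = 7*p*(5*p+8) + 5*(5*p+8).

(5*p+8)*(7*p+5)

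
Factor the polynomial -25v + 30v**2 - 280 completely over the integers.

5(2v - 7)(3v + 8)

Pull out the common factor 5, then factor the remaining trinomial.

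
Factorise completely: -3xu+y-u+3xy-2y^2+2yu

(y-u)(3x-2y+1)

Group: y(3x-2y+1) - u(3x-2y+1); both groups contain (3x-2y+1).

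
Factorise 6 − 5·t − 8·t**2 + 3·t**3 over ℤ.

Testing divisors of the constant over divisors of the leading coefficient, t = 3 is a root, so (t − 3) is a factor; dividing leaves 3·t**2 + t − 2.
The remaining quadratic factors as (3·t − 2)(t + 1).

(3·t − 2)·(t + 1)·(t − 3)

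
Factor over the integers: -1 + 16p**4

(2p + 1)(2p - 1)(4p**2 + 1)

Difference of squares twice: with A = 2p and B = 1, A⁴ − B⁴ = (A² − B²)(A² + B²), and A² − B² factors again.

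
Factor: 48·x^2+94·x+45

Need a pair with product 48·45 = 2160 and sum 94: that's 40 and 54.
Split the middle term: 48·x^2+40·x + 54·x+45 = 8·x·(6·x+5) + 9·(6·x+5).

(6·x+5)·(8·x+9)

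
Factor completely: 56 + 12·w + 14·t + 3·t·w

Group as (3·t·w + 14·t) + (12·w + 56) = t·(3·w + 14) + 4·(3·w + 14).
Both groups share the factor (3·w + 14).

(3·w + 14)·(t + 4)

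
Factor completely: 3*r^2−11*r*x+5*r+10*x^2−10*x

(3*r−5*x+5)*(r−2*x)

Group: r*(3*r−5*x+5) − 2*x*(3*r−5*x+5); both groups contain (3*r−5*x+5).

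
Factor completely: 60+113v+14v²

(2v+15)(7v+4)

Need a pair with product 14·60 = 840 and sum 113: that's 105 and 8.
Split the middle term: 14v²+105v + 8v+60 = 7v(2v+15) + 4(2v+15).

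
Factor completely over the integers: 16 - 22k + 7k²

(7k - 8)(k - 2)

Need a pair with product 7·16 = 112 and sum -22: that's -8 and -14.
Split the middle term: 7k² - 8k - 14k + 16 = k(7k - 8) - 2(7k - 8).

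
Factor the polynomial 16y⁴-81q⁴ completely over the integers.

(2y-3q)(2y+3q)(4y²+9q²)

Write as (4y²)² − (9q²)², then factor 4y²-9q² once more.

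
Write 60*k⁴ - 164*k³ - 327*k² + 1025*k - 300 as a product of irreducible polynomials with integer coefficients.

(2*k + 5)*(2*k - 5)*(3*k - 1)*(5*k - 12)

Testing divisors of the constant over divisors of the leading coefficient, k = -5/2 is a root, so (2*k + 5) divides it; the quotient is 30*k³ - 157*k² + 229*k - 60.
Next, k = 12/5 is a root, giving the factor (5*k - 12) and quotient 6*k² - 17*k + 5.
The remaining quadratic factors as (3*k - 1)(2*k - 5).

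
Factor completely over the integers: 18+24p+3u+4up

Group as (4up+3u) + (24p+18) = u(4p+3) + 6(4p+3).
Both groups share the factor (4p+3).

(4p+3)(u+6)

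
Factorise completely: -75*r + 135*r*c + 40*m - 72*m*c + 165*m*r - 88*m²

Group: -11*m*(8*m - 15*r) + (-9*c + 5)*(8*m - 15*r); both groups contain (8*m - 15*r).

-(8*m - 15*r)*(11*m + 9*c - 5)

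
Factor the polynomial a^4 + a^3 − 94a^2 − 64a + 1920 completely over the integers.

(a + 6)(a + 8)(a − 5)(a − 8)

By the rational root theorem, a = −6 is a root, giving the factor (a + 6) and quotient a^3 − 5a^2 − 64a + 320.
Continuing, a = 8 is a root, giving the factor (a − 8) and quotient a^2 + 3a − 40.
The remaining quadratic factors as (a − 5)(a + 8).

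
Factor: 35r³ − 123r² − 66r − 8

By the rational root theorem, r = 4 is a root, so (r − 4) is a factor; dividing leaves 35r² + 17r + 2.
The remaining quadratic factors as (5r + 1)(7r + 2).

(5r + 1)(7r + 2)(r − 4)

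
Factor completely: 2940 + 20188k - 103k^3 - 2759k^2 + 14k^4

(2k - 15)(7k + 1)(k + 14)(k - 14)

Trying the rational-root candidates, k = -14 is a root, so (k + 14) divides it; the quotient is 14k^3 - 299k^2 + 1427k + 210.
Continuing, k = 14 is a root, giving the factor (k - 14) and quotient 14k^2 - 103k - 15.
The remaining quadratic factors as (2k - 15)(7k + 1).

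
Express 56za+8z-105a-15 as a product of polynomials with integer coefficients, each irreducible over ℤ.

Group as (56za+8z) + (-105a-15) = 8z(7a+1) - 15(7a+1).
Both groups share the factor (7a+1).

(7a+1)(8z-15)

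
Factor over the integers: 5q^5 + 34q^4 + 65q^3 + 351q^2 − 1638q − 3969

Trying the rational-root candidates, q = 3 is a root, so (q − 3) is a factor; dividing leaves 5q^4 + 49q^3 + 212q^2 + 987q + 1323.
Next, q = −7 is a root, so (q + 7) is a factor; dividing leaves 5q^3 + 14q^2 + 114q + 189.
Continuing, q = −9/5 is a root, so (5q + 9) is a factor; dividing leaves q^2 + q + 21.
The quadratic q^2 + q + 21 has discriminant −83 < 0 and is irreducible over ℤ.

(5q + 9)(q + 7)(q − 3)(q^2 + q + 21)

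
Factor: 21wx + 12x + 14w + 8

Group as (21wx + 14w) + (12x + 8) = 7w(3x + 2) + 4(3x + 2).
Both groups share the factor (3x + 2).

(3x + 2)(7w + 4)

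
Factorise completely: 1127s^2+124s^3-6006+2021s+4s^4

Testing divisors of the constant over divisors of the leading coefficient, s = -14 is a root, giving the factor (s+14) and quotient 4s^3+68s^2+175s-429.
Then s = -11/2 is a root, so (2s+11) is a factor; dividing leaves 2s^2+23s-39.
The remaining quadratic factors as (2s-3)(s+13).

(2s+11)(2s-3)(s+13)(s+14)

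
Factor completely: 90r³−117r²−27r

Pull out the common factor 9r, then factor the remaining trinomial.

9r(2r−3)(5r+1)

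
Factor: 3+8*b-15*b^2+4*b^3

(4*b+1)*(b-1)*(b-3)

Testing divisors of the constant over divisors of the leading coefficient, b = 3 is a root, so (b-3) divides it; the quotient is 4*b^2-3*b-1.
The remaining quadratic factors as (4*b+1)(b-1).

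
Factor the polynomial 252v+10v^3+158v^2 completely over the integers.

2v(5v+9)(v+14)

Pull out the common factor 2v, then factor the remaining trinomial.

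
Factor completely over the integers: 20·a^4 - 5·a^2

5·a^2·(2·a + 1)·(2·a - 1)

Factor out 5·a^2, leaving 4·a^2 - 1, which is a difference of two squares.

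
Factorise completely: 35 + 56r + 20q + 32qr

(4q + 7)(8r + 5)

Group as (32qr + 20q) + (56r + 35) = 4q(8r + 5) + 7(8r + 5).
Both groups share the factor (8r + 5).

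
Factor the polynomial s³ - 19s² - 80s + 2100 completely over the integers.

Testing divisors of the constant over divisors of the leading coefficient, s = 15 is a root, giving the factor (s - 15) and quotient s² - 4s - 140.
The remaining quadratic factors as (s + 10)(s - 14).

(s + 10)(s - 14)(s - 15)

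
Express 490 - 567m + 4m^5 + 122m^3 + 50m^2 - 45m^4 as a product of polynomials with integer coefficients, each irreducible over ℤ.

Among the possible rational roots, m = 7 is a root, giving the factor (m - 7) and quotient 4m^4 - 17m^3 + 3m^2 + 71m - 70.
Continuing, m = 5/4 is a root, giving the factor (4m - 5) and quotient m^3 - 3m^2 - 3m + 14.
Then m = -2 is a root, giving the factor (m + 2) and quotient m^2 - 5m + 7.
The quadratic m^2 - 5m + 7 has discriminant -3 < 0 and is irreducible over ℤ.

(4m - 5)(m + 2)(m - 7)(m^2 - 5m + 7)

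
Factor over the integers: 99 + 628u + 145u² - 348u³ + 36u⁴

Trying the rational-root candidates, u = 11/6 is a root, so (6u - 11) divides it; the quotient is 6u³ - 47u² - 62u - 9.
Then u = -1/6 is a root, so (6u + 1) divides it; the quotient is u² - 8u - 9.
The remaining quadratic factors as (u + 1)(u - 9).

(6u + 1)(6u - 11)(u + 1)(u - 9)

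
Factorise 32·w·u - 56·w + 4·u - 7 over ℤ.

Group as (32·w·u - 56·w) + (4·u - 7) = 8·w·(4·u - 7) + (4·u - 7).
Both groups share the factor (4·u - 7).

(4·u - 7)·(8·w + 1)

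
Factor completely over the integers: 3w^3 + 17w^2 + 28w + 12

(3w + 2)(w + 2)(w + 3)

By the rational root theorem, w = -2/3 is a root, so (3w + 2) divides it; the quotient is w^2 + 5w + 6.
The remaining quadratic factors as (w + 3)(w + 2).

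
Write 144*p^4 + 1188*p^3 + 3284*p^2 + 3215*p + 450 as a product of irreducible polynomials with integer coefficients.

(2*p + 5)*(3*p + 10)*(4*p + 9)*(6*p + 1)

By the rational root theorem, p = -5/2 is a root, so (2*p + 5) is a factor; dividing leaves 72*p^3 + 414*p^2 + 607*p + 90.
Then p = -9/4 is a root, giving the factor (4*p + 9) and quotient 18*p^2 + 63*p + 10.
The remaining quadratic factors as (6*p + 1)(3*p + 10).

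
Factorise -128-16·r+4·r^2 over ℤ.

Pull out the common factor 4, then factor the remaining trinomial.

4·(r+4)·(r-8)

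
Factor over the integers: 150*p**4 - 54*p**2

Pull out the common factor 6*p**2; 25*p**2 - 9 is a difference of squares.

6*p**2*(5*p + 3)*(5*p - 3)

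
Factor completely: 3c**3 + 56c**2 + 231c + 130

By the rational root theorem, c = -2/3 is a root, so (3c + 2) is a factor; dividing leaves c**2 + 18c + 65.
The remaining quadratic factors as (c + 5)(c + 13).

(3c + 2)(c + 13)(c + 5)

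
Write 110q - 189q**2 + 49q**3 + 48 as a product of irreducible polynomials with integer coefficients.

By the rational root theorem, q = -2/7 is a root, so (7q + 2) divides it; the quotient is 7q**2 - 29q + 24.
The remaining quadratic factors as (q - 3)(7q - 8).

(7q + 2)(7q - 8)(q - 3)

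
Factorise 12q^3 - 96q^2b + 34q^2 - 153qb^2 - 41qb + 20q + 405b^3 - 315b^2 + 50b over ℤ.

(6q - 9b + 5)(q - 9b + 2)(2q + 5b)

Group: q(12q^2 + 12qb + 10q - 45b^2 + 25b) + (-9b + 2)(12q^2 + 12qb + 10q - 45b^2 + 25b); both groups contain (12q^2 + 12qb + 10q - 45b^2 + 25b), so (q - 9b + 2) is a factor with cofactor 12q^2 + 12qb + 10q - 45b^2 + 25b.
The cofactor groups again: 12q^2 + 12qb + 10q - 45b^2 + 25b = 2q(6q - 9b + 5) + 5b(6q - 9b + 5); both groups contain (6q - 9b + 5), giving (2q + 5b)(6q - 9b + 5).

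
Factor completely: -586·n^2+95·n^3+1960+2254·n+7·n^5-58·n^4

(7·n+5)·(n-4)·(n-7)·(n^2+2·n+14)

Testing divisors of the constant over divisors of the leading coefficient, n = -5/7 is a root, giving the factor (7·n+5) and quotient n^4-9·n^3+20·n^2-98·n+392.
Continuing, n = 7 is a root, giving the factor (n-7) and quotient n^3-2·n^2+6·n-56.
Continuing, n = 4 is a root, so (n-4) is a factor; dividing leaves n^2+2·n+14.
The quadratic n^2+2·n+14 has discriminant -52 < 0 and is irreducible over ℤ.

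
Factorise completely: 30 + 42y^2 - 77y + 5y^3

(5y - 3)(y + 10)(y - 1)

Trying the rational-root candidates, y = 3/5 is a root, so (5y - 3) is a factor; dividing leaves y^2 + 9y - 10.
The remaining quadratic factors as (y - 1)(y + 10).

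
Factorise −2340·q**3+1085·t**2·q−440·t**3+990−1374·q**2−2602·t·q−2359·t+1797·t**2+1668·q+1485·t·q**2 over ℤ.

−(11·t−12·q−10)·(5·t−15·q−9)·(8·t+13·q−11)

Group: 11·t·(−40·t**2+55·t·q+127·t+195·q**2−48·q−99) + (−12·q−10)·(−40·t**2+55·t·q+127·t+195·q**2−48·q−99); both groups contain (−40·t**2+55·t·q+127·t+195·q**2−48·q−99), so (11·t−12·q−10) is a factor with cofactor −40·t**2+55·t·q+127·t+195·q**2−48·q−99.
The cofactor groups again: −40·t**2+55·t·q+127·t+195·q**2−48·q−99 = −8·t·(5·t−15·q−9) + (−13·q+11)·(5·t−15·q−9); both groups contain (5·t−15·q−9), giving −(8·t+13·q−11)·(5·t−15·q−9).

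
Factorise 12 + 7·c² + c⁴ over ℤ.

(c² + 3)·(c² + 4)

Substitute u = c² to get a quadratic in u, then factor.
c² + 4 is irreducible over ℤ (sum of squares).
c² + 3 is irreducible over ℤ (always positive, so no real roots).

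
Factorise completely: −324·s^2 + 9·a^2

9·(a + 6·s)·(a − 6·s)

Every term has a factor of 9. Then a^2 − 36·s^2 = (a)² − (6·s)².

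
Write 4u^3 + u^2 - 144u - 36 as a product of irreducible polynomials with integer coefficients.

(4u + 1)(u + 6)(u - 6)

Testing divisors of the constant over divisors of the leading coefficient, u = -6 is a root, so (u + 6) is a factor; dividing leaves 4u^2 - 23u - 6.
The remaining quadratic factors as (u - 6)(4u + 1).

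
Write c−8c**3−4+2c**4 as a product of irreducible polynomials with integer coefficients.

Group as (2c**4+c) + (−8c**3−4) = c(2c**3+1) − 4(2c**3+1).
Both groups share the factor (2c**3+1).

(c−4)(2c**3+1)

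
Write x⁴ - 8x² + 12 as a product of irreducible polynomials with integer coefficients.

(x² - 2)(x² - 6)

Substitute u = x² to get a quadratic in u, then factor.
x² - 6 is irreducible over ℤ (6 is not a perfect square).
x² - 2 is irreducible over ℤ (2 is not a perfect square).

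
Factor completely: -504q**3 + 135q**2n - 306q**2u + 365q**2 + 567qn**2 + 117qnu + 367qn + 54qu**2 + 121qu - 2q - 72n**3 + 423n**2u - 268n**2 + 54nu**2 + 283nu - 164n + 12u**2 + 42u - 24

Group: 8q(-63q**2 + 9qn + 9qu + 22q + 72n**2 + 9nu + 52n + 2u + 8) + (-n + 6u - 3)(-63q**2 + 9qn + 9qu + 22q + 72n**2 + 9nu + 52n + 2u + 8); both groups contain (-63q**2 + 9qn + 9qu + 22q + 72n**2 + 9nu + 52n + 2u + 8), so (8q - n + 6u - 3) is a factor with cofactor -63q**2 + 9qn + 9qu + 22q + 72n**2 + 9nu + 52n + 2u + 8.
The cofactor groups again: -63q**2 + 9qn + 9qu + 22q + 72n**2 + 9nu + 52n + 2u + 8 = -7q(9q + 9n + 2) + (8n + u + 4)(9q + 9n + 2); both groups contain (9q + 9n + 2), giving -(7q - 8n - u - 4)(9q + 9n + 2).

-(7q - 8n - u - 4)(8q - n + 6u - 3)(9q + 9n + 2)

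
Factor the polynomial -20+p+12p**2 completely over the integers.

Need a pair with product 12·(-20) = -240 and sum 1: that's -15 and 16.
Split the middle term: 12p**2-15p + 16p-20 = 3p(4p-5) + 4(4p-5).

(3p+4)(4p-5)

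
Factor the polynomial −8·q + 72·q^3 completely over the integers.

8·q·(3·q + 1)·(3·q − 1)

Factor out 8·q, leaving 9·q^2 − 1, which is a difference of two squares.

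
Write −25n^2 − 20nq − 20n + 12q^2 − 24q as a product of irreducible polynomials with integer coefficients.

−(5n + 6q)(5n − 2q + 4)

Group: −5n(5n − 2q + 4) − 6q(5n − 2q + 4); both groups contain (5n − 2q + 4).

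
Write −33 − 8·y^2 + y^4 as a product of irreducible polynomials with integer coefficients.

Substitute u = y^2 to get a quadratic in u, then factor.
y^2 + 3 is irreducible over ℤ (always positive, so no real roots).
y^2 − 11 is irreducible over ℤ (11 is not a perfect square).

(y^2 + 3)·(y^2 − 11)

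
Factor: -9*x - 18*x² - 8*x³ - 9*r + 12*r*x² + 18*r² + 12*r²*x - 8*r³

-(2*r - 4*x - 3)*(4*r - 2*x - 3)*(r + x)

Group: 4*r*(-2*r² + 2*r*x + 3*r + 4*x² + 3*x) + (-2*x - 3)*(-2*r² + 2*r*x + 3*r + 4*x² + 3*x); both groups contain (-2*r² + 2*r*x + 3*r + 4*x² + 3*x), so (4*r - 2*x - 3) is a factor with cofactor -2*r² + 2*r*x + 3*r + 4*x² + 3*x.
The cofactor groups again: -2*r² + 2*r*x + 3*r + 4*x² + 3*x = -2*r*(r + x) + (4*x + 3)*(r + x); both groups contain (r + x), giving -(2*r - 4*x - 3)*(r + x).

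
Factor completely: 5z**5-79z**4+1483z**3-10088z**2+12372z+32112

(5z+6)(z-4)(z-6)(z**2-7z+223)

Trying the rational-root candidates, z = 6 is a root, so (z-6) is a factor; dividing leaves 5z**4-49z**3+1189z**2-2954z-5352.
Next, z = 4 is a root, so (z-4) is a factor; dividing leaves 5z**3-29z**2+1073z+1338.
Continuing, z = -6/5 is a root, giving the factor (5z+6) and quotient z**2-7z+223.
The quadratic z**2-7z+223 has discriminant -843 < 0 and is irreducible over ℤ.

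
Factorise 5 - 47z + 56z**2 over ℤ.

(7z - 5)(8z - 1)

Need a pair with product 56·5 = 280 and sum -47: that's -7 and -40.
Split the middle term: 56z**2 - 7z - 40z + 5 = 7z(8z - 1) - 5(8z - 1).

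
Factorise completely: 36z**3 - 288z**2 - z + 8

By the rational root theorem, z = 1/6 is a root, so (6z - 1) is a factor; dividing leaves 6z**2 - 47z - 8.
The remaining quadratic factors as (6z + 1)(z - 8).

(6z + 1)(6z - 1)(z - 8)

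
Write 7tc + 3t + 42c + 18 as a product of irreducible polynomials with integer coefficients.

(7c + 3)(t + 6)

Group as (7tc + 3t) + (42c + 18) = t(7c + 3) + 6(7c + 3).
Both groups share the factor (7c + 3).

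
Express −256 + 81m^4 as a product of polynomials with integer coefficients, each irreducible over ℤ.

Difference of squares twice: with A = 3m and B = 4, A⁴ − B⁴ = (A² − B²)(A² + B²), and A² − B² factors again.

(3m + 4)(3m − 4)(9m^2 + 16)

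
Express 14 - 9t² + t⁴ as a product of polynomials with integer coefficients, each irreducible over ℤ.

(t² - 2)(t² - 7)

Substitute u = t² to get a quadratic in u, then factor.
t² - 2 is irreducible over ℤ (2 is not a perfect square).
t² - 7 is irreducible over ℤ (7 is not a perfect square).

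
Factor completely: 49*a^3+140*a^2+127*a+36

By the rational root theorem, a = -9/7 is a root, so (7*a+9) divides it; the quotient is 7*a^2+11*a+4.
The remaining quadratic factors as (7*a+4)(a+1).

(7*a+4)*(7*a+9)*(a+1)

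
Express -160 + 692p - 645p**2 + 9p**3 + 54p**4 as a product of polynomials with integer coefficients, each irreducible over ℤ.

(3p - 1)(3p - 8)(6p - 5)(p + 4)

Testing divisors of the constant over divisors of the leading coefficient, p = -4 is a root, giving the factor (p + 4) and quotient 54p**3 - 207p**2 + 183p - 40.
Then p = 1/3 is a root, so (3p - 1) is a factor; dividing leaves 18p**2 - 63p + 40.
The remaining quadratic factors as (6p - 5)(3p - 8).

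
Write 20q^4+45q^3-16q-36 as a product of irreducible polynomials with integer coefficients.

Group as (20q^4-16q) + (45q^3-36) = 4q(5q^3-4) + 9(5q^3-4).
Both groups share the factor (5q^3-4).

(4q+9)(5q^3-4)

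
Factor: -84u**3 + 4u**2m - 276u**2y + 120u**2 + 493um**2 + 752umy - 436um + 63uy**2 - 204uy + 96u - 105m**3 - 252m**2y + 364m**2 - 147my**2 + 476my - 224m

Group: 2u(-42u**2 + 107um + 9uy - 24u - 21m**2 - 21my + 56m) + (5m + 7y - 4)(-42u**2 + 107um + 9uy - 24u - 21m**2 - 21my + 56m); both groups contain (-42u**2 + 107um + 9uy - 24u - 21m**2 - 21my + 56m), so (2u + 5m + 7y - 4) is a factor with cofactor -42u**2 + 107um + 9uy - 24u - 21m**2 - 21my + 56m.
The cofactor groups again: -42u**2 + 107um + 9uy - 24u - 21m**2 - 21my + 56m = -14u(3u - 7m) + (3m + 3y - 8)(3u - 7m); both groups contain (3u - 7m), giving -(14u - 3m - 3y + 8)(3u - 7m).

-(14u - 3m - 3y + 8)(3u - 7m)(2u + 5m + 7y - 4)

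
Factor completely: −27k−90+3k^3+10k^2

By the rational root theorem, k = −3 is a root, so (k+3) divides it; the quotient is 3k^2+k−30.
The remaining quadratic factors as (3k+10)(k−3).

(3k+10)(k+3)(k−3)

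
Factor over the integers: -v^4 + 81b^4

(3b + v)(3b - v)(9b^2 + v^2)

Write as (9b^2)² − (v^2)², then factor 9b^2 - v^2 once more.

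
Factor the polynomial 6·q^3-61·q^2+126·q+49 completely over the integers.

(2·q-7)·(3·q+1)·(q-7)

Among the possible rational roots, q = 7/2 is a root, so (2·q-7) is a factor; dividing leaves 3·q^2-20·q-7.
The remaining quadratic factors as (q-7)(3·q+1).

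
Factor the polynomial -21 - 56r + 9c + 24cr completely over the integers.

Group as (24cr + 9c) + (-56r - 21) = 3c(8r + 3) - 7(8r + 3).
Both groups share the factor (8r + 3).

(3c - 7)(8r + 3)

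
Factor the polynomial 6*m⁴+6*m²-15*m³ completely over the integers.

Pull out the common factor 3*m², then factor the remaining trinomial.

3*m²*(2*m-1)*(m-2)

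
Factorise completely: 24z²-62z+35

Need a pair with product 24·35 = 840 and sum -62: that's -20 and -42.
Split the middle term: 24z²-20z - 42z+35 = 4z(6z-5) - 7(6z-5).

(4z-7)(6z-5)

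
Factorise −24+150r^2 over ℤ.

6(5r+2)(5r−2)

Every term has a factor of 6. Then 25r^2−4 = (5r)² − (2)².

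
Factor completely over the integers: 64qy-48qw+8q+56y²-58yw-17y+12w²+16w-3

Group: 8q(8y-6w+1) + (7y-2w-3)(8y-6w+1); both groups contain (8y-6w+1).

(8y-6w+1)(8q+7y-2w-3)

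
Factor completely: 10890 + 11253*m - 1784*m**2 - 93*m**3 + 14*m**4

Testing divisors of the constant over divisors of the leading coefficient, m = 15/2 is a root, giving the factor (2*m - 15) and quotient 7*m**3 + 6*m**2 - 847*m - 726.
Next, m = -6/7 is a root, so (7*m + 6) divides it; the quotient is m**2 - 121.
The remaining quadratic factors as (m - 11)(m + 11).

(2*m - 15)*(7*m + 6)*(m + 11)*(m - 11)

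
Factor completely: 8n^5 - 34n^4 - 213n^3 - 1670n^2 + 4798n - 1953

Testing divisors of the constant over divisors of the leading coefficient, n = 9 is a root, so (n - 9) divides it; the quotient is 8n^4 + 38n^3 + 129n^2 - 509n + 217.
Then n = 1/2 is a root, so (2n - 1) is a factor; dividing leaves 4n^3 + 21n^2 + 75n - 217.
Continuing, n = 7/4 is a root, so (4n - 7) is a factor; dividing leaves n^2 + 7n + 31.
The quadratic n^2 + 7n + 31 has discriminant -75 < 0 and is irreducible over ℤ.

(2n - 1)(4n - 7)(n - 9)(n^2 + 7n + 31)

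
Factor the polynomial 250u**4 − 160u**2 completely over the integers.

Factor out 10u**2, leaving 25u**2 − 16, which is a difference of two squares.

10u**2(5u + 4)(5u − 4)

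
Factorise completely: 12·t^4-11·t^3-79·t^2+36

(3·t-2)·(4·t+3)·(t+2)·(t-3)

Among the possible rational roots, t = 2/3 is a root, giving the factor (3·t-2) and quotient 4·t^3-t^2-27·t-18.
Continuing, t = -3/4 is a root, giving the factor (4·t+3) and quotient t^2-t-6.
The remaining quadratic factors as (t-3)(t+2).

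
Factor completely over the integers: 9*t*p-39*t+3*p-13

Group as (9*t*p-39*t) + (3*p-13) = 3*t*(3*p-13) + (3*p-13).
Both groups share the factor (3*p-13).

(3*p-13)*(3*t+1)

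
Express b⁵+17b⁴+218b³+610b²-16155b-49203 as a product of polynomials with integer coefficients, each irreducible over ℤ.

By the rational root theorem, b = 7 is a root, so (b-7) is a factor; dividing leaves b⁴+24b³+386b²+3312b+7029.
Continuing, b = -11 is a root, so (b+11) is a factor; dividing leaves b³+13b²+243b+639.
Next, b = -3 is a root, so (b+3) divides it; the quotient is b²+10b+213.
The quadratic b²+10b+213 has discriminant -752 < 0 and is irreducible over ℤ.

(b+11)(b+3)(b-7)(b²+10b+213)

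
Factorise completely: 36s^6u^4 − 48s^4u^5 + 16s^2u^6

Every term has a factor of 4s^2u^4; factoring it out leaves 9s^4 − 12s^2u + 4u^2.
Recognize a perfect-square trinomial with the parts 3s^2 and 2u.

4s^2u^4(3s^2 − 2u)^2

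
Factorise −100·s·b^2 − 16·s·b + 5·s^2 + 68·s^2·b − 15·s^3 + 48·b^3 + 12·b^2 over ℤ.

Group: s·(−15·s^2 + 38·s·b + 5·s − 24·b^2 − 6·b) − 2·b·(−15·s^2 + 38·s·b + 5·s − 24·b^2 − 6·b); both groups contain (−15·s^2 + 38·s·b + 5·s − 24·b^2 − 6·b), so (s − 2·b) is a factor with cofactor −15·s^2 + 38·s·b + 5·s − 24·b^2 − 6·b.
The cofactor groups again: −15·s^2 + 38·s·b + 5·s − 24·b^2 − 6·b = −3·s·(5·s − 6·b) + (4·b + 1)·(5·s − 6·b); both groups contain (5·s − 6·b), giving −(3·s − 4·b − 1)·(5·s − 6·b).

−(s − 2·b)·(3·s − 4·b − 1)·(5·s − 6·b)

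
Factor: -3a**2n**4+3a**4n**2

3a**2n**2(a+n)(a-n)

Every term has a factor of 3a**2n**2. Then a**2-n**2 = (a)² − (n)².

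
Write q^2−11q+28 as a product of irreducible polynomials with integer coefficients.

(q−4)(q−7)

Two integers with product 28 and sum −11 are −4 and −7.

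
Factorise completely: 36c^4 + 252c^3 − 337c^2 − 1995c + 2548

Trying the rational-root candidates, c = 4/3 is a root, giving the factor (3c − 4) and quotient 12c^3 + 100c^2 + 21c − 637.
Then c = 13/6 is a root, so (6c − 13) is a factor; dividing leaves 2c^2 + 21c + 49.
The remaining quadratic factors as (c + 7)(2c + 7).

(2c + 7)(3c − 4)(6c − 13)(c + 7)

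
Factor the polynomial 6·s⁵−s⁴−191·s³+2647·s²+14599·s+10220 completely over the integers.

Testing divisors of the constant over divisors of the leading coefficient, s = −4 is a root, so (s+4) is a factor; dividing leaves 6·s⁴−25·s³−91·s²+3011·s+2555.
Next, s = −7 is a root, giving the factor (s+7) and quotient 6·s³−67·s²+378·s+365.
Next, s = −5/6 is a root, so (6·s+5) divides it; the quotient is s²−12·s+73.
The quadratic s²−12·s+73 has discriminant −148 < 0 and is irreducible over ℤ.

(6·s+5)·(s+4)·(s+7)·(s²−12·s+73)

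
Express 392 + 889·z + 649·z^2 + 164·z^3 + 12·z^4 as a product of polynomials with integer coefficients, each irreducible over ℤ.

By the rational root theorem, z = -8 is a root, so (z + 8) divides it; the quotient is 12·z^3 + 68·z^2 + 105·z + 49.
Continuing, z = -7/2 is a root, giving the factor (2·z + 7) and quotient 6·z^2 + 13·z + 7.
The remaining quadratic factors as (z + 1)(6·z + 7).

(2·z + 7)·(6·z + 7)·(z + 1)·(z + 8)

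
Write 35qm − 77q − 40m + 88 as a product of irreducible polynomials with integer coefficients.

(5m − 11)(7q − 8)

Group as (35qm − 77q) + (−40m + 88) = 7q(5m − 11) − 8(5m − 11).
Both groups share the factor (5m − 11).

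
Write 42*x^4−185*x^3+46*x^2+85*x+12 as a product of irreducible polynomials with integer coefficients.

By the rational root theorem, x = −3/7 is a root, giving the factor (7*x+3) and quotient 6*x^3−29*x^2+19*x+4.
Next, x = 4 is a root, giving the factor (x−4) and quotient 6*x^2−5*x−1.
The remaining quadratic factors as (x−1)(6*x+1).

(6*x+1)*(7*x+3)*(x−1)*(x−4)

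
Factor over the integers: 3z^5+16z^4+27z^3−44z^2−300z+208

Trying the rational-root candidates, z = −4 is a root, so (z+4) is a factor; dividing leaves 3z^4+4z^3+11z^2−88z+52.
Then z = 2 is a root, giving the factor (z−2) and quotient 3z^3+10z^2+31z−26.
Continuing, z = 2/3 is a root, giving the factor (3z−2) and quotient z^2+4z+13.
The quadratic z^2+4z+13 has discriminant −36 < 0 and is irreducible over ℤ.

(3z−2)(z+4)(z−2)(z^2+4z+13)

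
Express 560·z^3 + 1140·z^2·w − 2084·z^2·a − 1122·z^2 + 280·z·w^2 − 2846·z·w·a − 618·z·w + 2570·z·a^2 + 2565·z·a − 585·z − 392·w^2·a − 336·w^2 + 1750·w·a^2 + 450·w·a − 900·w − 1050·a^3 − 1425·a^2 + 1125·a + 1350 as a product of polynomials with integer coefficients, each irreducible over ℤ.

Group: 14·z·(40·z^2 + 70·z·w − 106·z·a − 123·z − 98·w·a − 84·w + 70·a^2 + 165·a + 90) + (4·w − 15·a + 15)·(40·z^2 + 70·z·w − 106·z·a − 123·z − 98·w·a − 84·w + 70·a^2 + 165·a + 90); both groups contain (40·z^2 + 70·z·w − 106·z·a − 123·z − 98·w·a − 84·w + 70·a^2 + 165·a + 90), so (14·z + 4·w − 15·a + 15) is a factor with cofactor 40·z^2 + 70·z·w − 106·z·a − 123·z − 98·w·a − 84·w + 70·a^2 + 165·a + 90.
The cofactor groups again: 40·z^2 + 70·z·w − 106·z·a − 123·z − 98·w·a − 84·w + 70·a^2 + 165·a + 90 = 5·z·(8·z + 14·w − 10·a − 15) + (−7·a − 6)·(8·z + 14·w − 10·a − 15); both groups contain (8·z + 14·w − 10·a − 15), giving (5·z − 7·a − 6)·(8·z + 14·w − 10·a − 15).

(8·z + 14·w − 10·a − 15)·(14·z + 4·w − 15·a + 15)·(5·z − 7·a − 6)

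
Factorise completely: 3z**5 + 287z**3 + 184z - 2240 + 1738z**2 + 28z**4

Testing divisors of the constant over divisors of the leading coefficient, z = -4/3 is a root, giving the factor (3z + 4) and quotient z**4 + 8z**3 + 85z**2 + 466z - 560.
Continuing, z = 1 is a root, so (z - 1) is a factor; dividing leaves z**3 + 9z**2 + 94z + 560.
Next, z = -7 is a root, giving the factor (z + 7) and quotient z**2 + 2z + 80.
The quadratic z**2 + 2z + 80 has discriminant -316 < 0 and is irreducible over ℤ.

(3z + 4)(z + 7)(z - 1)(z**2 + 2z + 80)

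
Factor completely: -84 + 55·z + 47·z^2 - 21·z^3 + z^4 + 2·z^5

(2·z + 3)·(z + 4)·(z - 1)·(z^2 - 4·z + 7)

Testing divisors of the constant over divisors of the leading coefficient, z = 1 is a root, so (z - 1) is a factor; dividing leaves 2·z^4 + 3·z^3 - 18·z^2 + 29·z + 84.
Next, z = -3/2 is a root, so (2·z + 3) divides it; the quotient is z^3 - 9·z + 28.
Next, z = -4 is a root, giving the factor (z + 4) and quotient z^2 - 4·z + 7.
The quadratic z^2 - 4·z + 7 has discriminant -12 < 0 and is irreducible over ℤ.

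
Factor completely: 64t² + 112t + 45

Need a pair with product 64·45 = 2880 and sum 112: that's 40 and 72.
Split the middle term: 64t² + 40t + 72t + 45 = 8t(8t + 5) + 9(8t + 5).

(8t + 5)(8t + 9)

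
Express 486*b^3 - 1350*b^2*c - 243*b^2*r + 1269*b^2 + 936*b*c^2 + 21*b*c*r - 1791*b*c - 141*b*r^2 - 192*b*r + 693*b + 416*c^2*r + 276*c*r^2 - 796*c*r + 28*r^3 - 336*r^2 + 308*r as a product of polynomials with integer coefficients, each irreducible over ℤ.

(6*b - 8*c - r + 11)*(9*b + 4*r)*(9*b - 13*c - 7*r + 7)

Group: 9*b*(54*b^2 - 150*b*c - 51*b*r + 141*b + 104*c^2 + 69*c*r - 199*c + 7*r^2 - 84*r + 77) + 4*r*(54*b^2 - 150*b*c - 51*b*r + 141*b + 104*c^2 + 69*c*r - 199*c + 7*r^2 - 84*r + 77); both groups contain (54*b^2 - 150*b*c - 51*b*r + 141*b + 104*c^2 + 69*c*r - 199*c + 7*r^2 - 84*r + 77), so (9*b + 4*r) is a factor with cofactor 54*b^2 - 150*b*c - 51*b*r + 141*b + 104*c^2 + 69*c*r - 199*c + 7*r^2 - 84*r + 77.
The cofactor groups again: 54*b^2 - 150*b*c - 51*b*r + 141*b + 104*c^2 + 69*c*r - 199*c + 7*r^2 - 84*r + 77 = 6*b*(9*b - 13*c - 7*r + 7) + (-8*c - r + 11)*(9*b - 13*c - 7*r + 7); both groups contain (9*b - 13*c - 7*r + 7), giving (6*b - 8*c - r + 11)*(9*b - 13*c - 7*r + 7).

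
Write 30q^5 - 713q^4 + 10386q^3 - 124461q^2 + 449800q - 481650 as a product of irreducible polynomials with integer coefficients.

Among the possible rational roots, q = 13/6 is a root, giving the factor (6q - 13) and quotient 5q^4 - 108q^3 + 1497q^2 - 17500q + 37050.
Then q = 15 is a root, so (q - 15) is a factor; dividing leaves 5q^3 - 33q^2 + 1002q - 2470.
Next, q = 13/5 is a root, giving the factor (5q - 13) and quotient q^2 - 4q + 190.
The quadratic q^2 - 4q + 190 has discriminant -744 < 0 and is irreducible over ℤ.

(5q - 13)(6q - 13)(q - 15)(q^2 - 4q + 190)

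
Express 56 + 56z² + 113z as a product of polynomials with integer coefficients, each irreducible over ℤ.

(7z + 8)(8z + 7)

Need a pair with product 56·56 = 3136 and sum 113: that's 64 and 49.
Split the middle term: 56z² + 64z + 49z + 56 = 8z(7z + 8) + 7(7z + 8).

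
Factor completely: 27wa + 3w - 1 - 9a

(3w - 1)(9a + 1)

Group as (27wa + 3w) + (-9a - 1) = 3w(9a + 1) - (9a + 1).
Both groups share the factor (9a + 1).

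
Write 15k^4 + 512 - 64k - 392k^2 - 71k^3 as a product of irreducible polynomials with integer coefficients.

(3k + 8)(5k + 8)(k - 1)(k - 8)

Trying the rational-root candidates, k = 1 is a root, so (k - 1) is a factor; dividing leaves 15k^3 - 56k^2 - 448k - 512.
Continuing, k = -8/5 is a root, giving the factor (5k + 8) and quotient 3k^2 - 16k - 64.
The remaining quadratic factors as (3k + 8)(k - 8).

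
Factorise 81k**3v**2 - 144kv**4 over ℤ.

Pull out the common factor 9kv**2; 9k**2 - 16v**2 is a difference of squares.

9kv**2(3k + 4v)(3k - 4v)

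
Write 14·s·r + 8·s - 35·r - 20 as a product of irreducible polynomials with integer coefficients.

Group as (14·s·r + 8·s) + (-35·r - 20) = 2·s·(7·r + 4) - 5·(7·r + 4).
Both groups share the factor (7·r + 4).

(2·s - 5)·(7·r + 4)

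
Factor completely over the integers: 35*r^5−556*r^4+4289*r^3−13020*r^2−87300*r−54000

Trying the rational-root candidates, r = −12/5 is a root, so (5*r+12) divides it; the quotient is 7*r^4−128*r^3+1165*r^2−5400*r−4500.
Then r = 10 is a root, so (r−10) is a factor; dividing leaves 7*r^3−58*r^2+585*r+450.
Then r = −5/7 is a root, so (7*r+5) is a factor; dividing leaves r^2−9*r+90.
The quadratic r^2−9*r+90 has discriminant −279 < 0 and is irreducible over ℤ.

(5*r+12)*(7*r+5)*(r−10)*(r^2−9*r+90)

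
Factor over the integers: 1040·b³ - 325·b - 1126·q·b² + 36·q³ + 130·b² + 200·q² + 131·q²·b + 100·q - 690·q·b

Group: 9·q·(4·q² + 19·q·b + 20·q - 104·b² - 65·b) + (-10·b + 5)·(4·q² + 19·q·b + 20·q - 104·b² - 65·b); both groups contain (4·q² + 19·q·b + 20·q - 104·b² - 65·b), so (9·q - 10·b + 5) is a factor with cofactor 4·q² + 19·q·b + 20·q - 104·b² - 65·b.
The cofactor groups again: 4·q² + 19·q·b + 20·q - 104·b² - 65·b = 4·q·(q + 8·b + 5) - 13·b·(q + 8·b + 5); both groups contain (q + 8·b + 5), giving (4·q - 13·b)·(q + 8·b + 5).

(9·q - 10·b + 5)·(4·q - 13·b)·(q + 8·b + 5)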